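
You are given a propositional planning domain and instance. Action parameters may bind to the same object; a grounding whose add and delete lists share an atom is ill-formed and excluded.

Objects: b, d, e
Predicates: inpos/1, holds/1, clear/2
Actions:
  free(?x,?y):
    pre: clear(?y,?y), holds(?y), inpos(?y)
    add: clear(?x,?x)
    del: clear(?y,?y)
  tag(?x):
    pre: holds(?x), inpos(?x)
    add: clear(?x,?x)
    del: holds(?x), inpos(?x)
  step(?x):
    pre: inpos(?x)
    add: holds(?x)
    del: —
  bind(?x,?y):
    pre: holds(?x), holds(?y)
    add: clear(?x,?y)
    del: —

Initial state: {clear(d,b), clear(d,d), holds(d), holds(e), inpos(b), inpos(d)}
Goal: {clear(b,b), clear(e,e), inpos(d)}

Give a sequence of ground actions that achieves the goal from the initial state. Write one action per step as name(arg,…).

free(b,d); bind(e,e)

1. free(b,d)  →  {clear(b,b), clear(d,b), holds(d), holds(e), inpos(b), inpos(d)}
2. bind(e,e)  →  {clear(b,b), clear(d,b), clear(e,e), holds(d), holds(e), inpos(b), inpos(d)}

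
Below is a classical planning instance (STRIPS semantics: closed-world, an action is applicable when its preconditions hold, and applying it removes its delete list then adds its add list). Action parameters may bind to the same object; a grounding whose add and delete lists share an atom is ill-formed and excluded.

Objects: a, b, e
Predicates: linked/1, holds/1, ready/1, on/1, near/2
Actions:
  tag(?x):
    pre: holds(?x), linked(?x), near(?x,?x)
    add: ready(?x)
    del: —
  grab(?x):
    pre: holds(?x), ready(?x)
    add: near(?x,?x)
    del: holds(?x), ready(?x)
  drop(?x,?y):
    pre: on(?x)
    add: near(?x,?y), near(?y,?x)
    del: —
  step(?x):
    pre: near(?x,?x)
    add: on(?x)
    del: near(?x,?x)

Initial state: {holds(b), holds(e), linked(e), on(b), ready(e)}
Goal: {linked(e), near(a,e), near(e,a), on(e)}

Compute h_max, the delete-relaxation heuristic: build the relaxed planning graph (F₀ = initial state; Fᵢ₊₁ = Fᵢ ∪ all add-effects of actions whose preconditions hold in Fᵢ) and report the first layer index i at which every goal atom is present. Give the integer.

F0 = init (5 atoms)
F1 = F0 ∪ {near(a,b), near(b,a), near(b,b), near(b,e), near(e,b), near(e,e)}  (11 atoms)
F2 = F1 ∪ {on(e)}  (12 atoms)
F3 = F2 ∪ {near(a,e), near(e,a)}  (14 atoms)
goal ⊆ F3  ⇒  h_max = 3

3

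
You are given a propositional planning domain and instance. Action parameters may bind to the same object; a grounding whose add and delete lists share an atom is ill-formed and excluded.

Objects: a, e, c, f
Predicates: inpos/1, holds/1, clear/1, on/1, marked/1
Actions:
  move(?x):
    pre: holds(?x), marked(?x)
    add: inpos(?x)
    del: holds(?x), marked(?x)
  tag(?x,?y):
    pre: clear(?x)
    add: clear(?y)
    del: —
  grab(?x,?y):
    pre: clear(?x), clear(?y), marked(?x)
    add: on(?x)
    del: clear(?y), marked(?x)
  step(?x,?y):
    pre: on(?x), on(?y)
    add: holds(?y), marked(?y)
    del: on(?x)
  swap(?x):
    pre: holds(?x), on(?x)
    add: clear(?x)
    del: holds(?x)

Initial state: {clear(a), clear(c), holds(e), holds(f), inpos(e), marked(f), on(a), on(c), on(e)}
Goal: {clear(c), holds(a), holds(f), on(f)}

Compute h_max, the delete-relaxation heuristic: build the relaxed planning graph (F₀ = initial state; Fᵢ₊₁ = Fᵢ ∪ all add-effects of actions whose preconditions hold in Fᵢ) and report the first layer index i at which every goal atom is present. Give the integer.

2

F0 = init (9 atoms)
F1 = F0 ∪ {clear(e), clear(f), holds(a), holds(c), inpos(f), marked(a), marked(c), marked(e)}  (17 atoms)
F2 = F1 ∪ {inpos(a), inpos(c), on(f)}  (20 atoms)
goal ⊆ F2  ⇒  h_max = 2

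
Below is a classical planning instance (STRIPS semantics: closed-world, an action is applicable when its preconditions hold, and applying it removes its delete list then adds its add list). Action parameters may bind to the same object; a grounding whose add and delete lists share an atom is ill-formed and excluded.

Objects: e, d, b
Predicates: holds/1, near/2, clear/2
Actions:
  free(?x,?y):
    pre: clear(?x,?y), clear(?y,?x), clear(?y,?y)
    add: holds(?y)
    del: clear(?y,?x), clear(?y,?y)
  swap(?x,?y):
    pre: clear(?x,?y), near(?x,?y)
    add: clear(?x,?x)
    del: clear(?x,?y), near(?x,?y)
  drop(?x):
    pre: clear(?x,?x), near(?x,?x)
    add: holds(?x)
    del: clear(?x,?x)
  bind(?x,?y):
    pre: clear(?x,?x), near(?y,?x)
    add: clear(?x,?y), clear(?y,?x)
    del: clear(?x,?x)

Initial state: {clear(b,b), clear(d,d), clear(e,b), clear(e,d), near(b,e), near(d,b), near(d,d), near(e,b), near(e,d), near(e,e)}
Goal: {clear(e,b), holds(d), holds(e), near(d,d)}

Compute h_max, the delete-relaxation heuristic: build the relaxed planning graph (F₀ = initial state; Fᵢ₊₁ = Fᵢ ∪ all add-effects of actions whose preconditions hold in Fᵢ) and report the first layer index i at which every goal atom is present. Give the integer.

F0 = init (10 atoms)
F1 = F0 ∪ {clear(b,d), clear(b,e), clear(d,b), clear(d,e), clear(e,e), holds(b), holds(d)}  (17 atoms)
F2 = F1 ∪ {holds(e)}  (18 atoms)
goal ⊆ F2  ⇒  h_max = 2

2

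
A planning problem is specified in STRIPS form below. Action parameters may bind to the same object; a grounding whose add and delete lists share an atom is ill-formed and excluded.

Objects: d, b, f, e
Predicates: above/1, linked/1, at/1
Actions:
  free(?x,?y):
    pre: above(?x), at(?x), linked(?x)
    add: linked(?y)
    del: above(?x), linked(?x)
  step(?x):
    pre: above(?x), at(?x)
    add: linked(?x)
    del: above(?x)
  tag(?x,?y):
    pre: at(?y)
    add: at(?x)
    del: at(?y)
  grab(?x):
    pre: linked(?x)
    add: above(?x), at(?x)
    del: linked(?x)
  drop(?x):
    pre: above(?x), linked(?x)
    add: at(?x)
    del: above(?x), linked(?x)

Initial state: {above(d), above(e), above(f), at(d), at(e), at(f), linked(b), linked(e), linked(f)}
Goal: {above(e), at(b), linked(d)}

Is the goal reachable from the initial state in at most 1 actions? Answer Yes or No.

No

1. free(f,d)  →  {above(d), above(e), at(d), at(e), at(f), linked(b), linked(d), linked(e)}
2. tag(b,d)  →  {above(d), above(e), at(b), at(e), at(f), linked(b), linked(d), linked(e)}
optimal plan length = 2; 2 > 1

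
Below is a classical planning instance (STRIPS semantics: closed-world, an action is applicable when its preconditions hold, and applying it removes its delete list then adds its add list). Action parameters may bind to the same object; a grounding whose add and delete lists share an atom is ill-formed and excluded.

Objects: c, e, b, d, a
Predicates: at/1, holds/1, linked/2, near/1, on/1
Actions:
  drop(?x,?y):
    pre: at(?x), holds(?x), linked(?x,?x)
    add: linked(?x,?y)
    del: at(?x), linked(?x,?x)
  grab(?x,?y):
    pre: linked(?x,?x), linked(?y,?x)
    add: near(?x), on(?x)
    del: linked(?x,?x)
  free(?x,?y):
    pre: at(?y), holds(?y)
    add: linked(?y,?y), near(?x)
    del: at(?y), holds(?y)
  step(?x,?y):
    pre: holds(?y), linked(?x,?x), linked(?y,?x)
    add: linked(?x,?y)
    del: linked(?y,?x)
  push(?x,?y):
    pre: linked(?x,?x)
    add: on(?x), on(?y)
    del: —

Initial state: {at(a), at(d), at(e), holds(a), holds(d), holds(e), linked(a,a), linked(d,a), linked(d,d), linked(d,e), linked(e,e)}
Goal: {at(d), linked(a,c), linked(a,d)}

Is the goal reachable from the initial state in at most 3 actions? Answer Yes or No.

1. step(a,d)  →  {at(a), at(d), at(e), holds(a), holds(d), holds(e), linked(a,a), linked(a,d), linked(d,d), linked(d,e), linked(e,e)}
2. drop(a,c)  →  {at(d), at(e), holds(a), holds(d), holds(e), linked(a,c), linked(a,d), linked(d,d), linked(d,e), linked(e,e)}
optimal plan length = 2; 2 ≤ 3

Yes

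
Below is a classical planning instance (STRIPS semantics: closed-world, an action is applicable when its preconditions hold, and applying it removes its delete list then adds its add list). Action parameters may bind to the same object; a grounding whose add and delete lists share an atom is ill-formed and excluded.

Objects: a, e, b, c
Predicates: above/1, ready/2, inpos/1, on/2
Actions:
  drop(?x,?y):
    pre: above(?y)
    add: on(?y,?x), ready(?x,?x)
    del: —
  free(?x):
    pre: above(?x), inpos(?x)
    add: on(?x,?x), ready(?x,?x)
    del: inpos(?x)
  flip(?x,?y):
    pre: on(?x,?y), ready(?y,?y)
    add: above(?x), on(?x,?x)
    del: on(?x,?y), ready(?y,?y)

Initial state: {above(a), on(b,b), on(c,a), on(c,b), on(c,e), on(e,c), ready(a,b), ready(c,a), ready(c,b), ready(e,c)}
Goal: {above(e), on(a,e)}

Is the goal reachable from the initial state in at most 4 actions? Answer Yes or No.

Yes

1. drop(e,a)  →  {above(a), on(a,e), on(b,b), on(c,a), on(c,b), on(c,e), on(e,c), ready(a,b), ready(c,a), ready(c,b), ready(e,c), ready(e,e)}
2. drop(c,a)  →  {above(a), on(a,c), on(a,e), on(b,b), on(c,a), on(c,b), on(c,e), on(e,c), ready(a,b), ready(c,a), ready(c,b), ready(c,c), ready(e,c), ready(e,e)}
3. flip(e,c)  →  {above(a), above(e), on(a,c), on(a,e), on(b,b), on(c,a), on(c,b), on(c,e), on(e,e), ready(a,b), ready(c,a), ready(c,b), ready(e,c), ready(e,e)}
optimal plan length = 3; 3 ≤ 4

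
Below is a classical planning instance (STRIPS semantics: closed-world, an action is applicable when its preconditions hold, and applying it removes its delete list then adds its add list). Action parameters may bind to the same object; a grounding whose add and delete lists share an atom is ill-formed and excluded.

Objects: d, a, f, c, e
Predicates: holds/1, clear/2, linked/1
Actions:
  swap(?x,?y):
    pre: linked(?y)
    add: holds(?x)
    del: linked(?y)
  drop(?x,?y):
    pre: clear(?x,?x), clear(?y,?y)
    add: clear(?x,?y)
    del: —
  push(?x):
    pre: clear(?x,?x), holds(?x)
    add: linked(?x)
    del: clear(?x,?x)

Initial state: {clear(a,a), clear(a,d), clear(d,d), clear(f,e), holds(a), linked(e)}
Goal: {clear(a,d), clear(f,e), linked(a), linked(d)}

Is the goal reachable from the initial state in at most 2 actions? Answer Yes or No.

1. swap(d,e)  →  {clear(a,a), clear(a,d), clear(d,d), clear(f,e), holds(a), holds(d)}
2. push(d)  →  {clear(a,a), clear(a,d), clear(f,e), holds(a), holds(d), linked(d)}
3. push(a)  →  {clear(a,d), clear(f,e), holds(a), holds(d), linked(a), linked(d)}
optimal plan length = 3; 3 > 2

No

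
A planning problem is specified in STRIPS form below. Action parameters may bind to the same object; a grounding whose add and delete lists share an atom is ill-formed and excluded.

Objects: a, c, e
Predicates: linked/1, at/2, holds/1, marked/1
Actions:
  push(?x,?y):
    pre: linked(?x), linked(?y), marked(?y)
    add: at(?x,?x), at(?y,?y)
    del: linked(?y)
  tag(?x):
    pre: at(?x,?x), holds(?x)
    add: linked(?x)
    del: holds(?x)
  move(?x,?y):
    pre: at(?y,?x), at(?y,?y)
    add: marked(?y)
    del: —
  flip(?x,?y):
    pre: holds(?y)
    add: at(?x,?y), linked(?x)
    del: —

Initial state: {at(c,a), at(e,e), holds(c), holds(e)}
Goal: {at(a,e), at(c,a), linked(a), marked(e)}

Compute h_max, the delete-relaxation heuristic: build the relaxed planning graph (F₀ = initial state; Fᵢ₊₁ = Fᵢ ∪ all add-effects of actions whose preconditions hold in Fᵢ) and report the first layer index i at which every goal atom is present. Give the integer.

F0 = init (4 atoms)
F1 = F0 ∪ {at(a,c), at(a,e), at(c,c), at(c,e), at(e,c), linked(a), linked(c), linked(e), marked(e)}  (13 atoms)
goal ⊆ F1  ⇒  h_max = 1

1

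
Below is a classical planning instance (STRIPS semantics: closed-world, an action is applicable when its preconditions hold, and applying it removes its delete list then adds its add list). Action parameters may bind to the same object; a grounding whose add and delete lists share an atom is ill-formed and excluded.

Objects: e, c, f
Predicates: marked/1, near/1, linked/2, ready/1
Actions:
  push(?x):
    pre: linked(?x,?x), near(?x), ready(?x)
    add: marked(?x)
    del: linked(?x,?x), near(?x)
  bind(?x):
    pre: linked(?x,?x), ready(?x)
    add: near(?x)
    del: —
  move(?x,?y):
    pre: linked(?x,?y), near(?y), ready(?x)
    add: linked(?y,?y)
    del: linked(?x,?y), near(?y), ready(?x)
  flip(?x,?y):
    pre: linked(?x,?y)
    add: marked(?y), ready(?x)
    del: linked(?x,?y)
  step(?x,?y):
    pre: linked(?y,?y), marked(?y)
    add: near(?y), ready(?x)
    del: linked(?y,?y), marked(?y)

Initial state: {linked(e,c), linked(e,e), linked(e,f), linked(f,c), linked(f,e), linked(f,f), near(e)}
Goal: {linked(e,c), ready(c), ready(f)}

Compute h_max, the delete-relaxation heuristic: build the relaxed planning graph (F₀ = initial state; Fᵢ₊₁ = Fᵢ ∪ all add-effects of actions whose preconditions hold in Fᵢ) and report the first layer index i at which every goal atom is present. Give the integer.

2

F0 = init (7 atoms)
F1 = F0 ∪ {marked(c), marked(e), marked(f), ready(e), ready(f)}  (12 atoms)
F2 = F1 ∪ {near(f), ready(c)}  (14 atoms)
goal ⊆ F2  ⇒  h_max = 2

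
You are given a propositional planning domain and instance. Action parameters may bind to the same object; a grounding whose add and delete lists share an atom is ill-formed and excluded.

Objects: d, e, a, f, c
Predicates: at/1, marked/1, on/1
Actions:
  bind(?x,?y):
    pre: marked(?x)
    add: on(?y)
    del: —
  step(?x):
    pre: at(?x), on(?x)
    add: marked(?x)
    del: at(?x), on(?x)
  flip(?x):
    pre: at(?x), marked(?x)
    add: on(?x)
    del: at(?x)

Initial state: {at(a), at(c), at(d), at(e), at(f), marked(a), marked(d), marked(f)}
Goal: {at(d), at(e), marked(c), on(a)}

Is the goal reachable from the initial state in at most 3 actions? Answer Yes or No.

Yes

1. bind(d,a)  →  {at(a), at(c), at(d), at(e), at(f), marked(a), marked(d), marked(f), on(a)}
2. bind(d,c)  →  {at(a), at(c), at(d), at(e), at(f), marked(a), marked(d), marked(f), on(a), on(c)}
3. step(c)  →  {at(a), at(d), at(e), at(f), marked(a), marked(c), marked(d), marked(f), on(a)}
optimal plan length = 3; 3 ≤ 3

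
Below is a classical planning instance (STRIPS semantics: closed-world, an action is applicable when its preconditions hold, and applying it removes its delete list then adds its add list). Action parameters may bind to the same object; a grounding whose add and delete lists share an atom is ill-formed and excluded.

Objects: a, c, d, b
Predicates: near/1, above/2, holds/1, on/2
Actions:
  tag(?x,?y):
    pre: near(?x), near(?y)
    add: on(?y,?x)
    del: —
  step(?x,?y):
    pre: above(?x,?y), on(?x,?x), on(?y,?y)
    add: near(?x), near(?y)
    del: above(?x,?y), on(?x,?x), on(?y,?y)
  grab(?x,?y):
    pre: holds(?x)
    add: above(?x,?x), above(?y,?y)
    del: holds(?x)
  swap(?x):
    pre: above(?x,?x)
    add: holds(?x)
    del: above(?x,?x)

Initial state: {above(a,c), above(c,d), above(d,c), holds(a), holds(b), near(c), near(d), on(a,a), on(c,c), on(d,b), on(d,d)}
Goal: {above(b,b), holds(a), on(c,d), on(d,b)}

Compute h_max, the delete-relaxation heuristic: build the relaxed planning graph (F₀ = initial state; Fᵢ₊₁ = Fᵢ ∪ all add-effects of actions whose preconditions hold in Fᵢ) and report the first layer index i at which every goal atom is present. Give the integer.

F0 = init (11 atoms)
F1 = F0 ∪ {above(a,a), above(b,b), above(c,c), above(d,d), near(a), on(c,d), on(d,c)}  (18 atoms)
goal ⊆ F1  ⇒  h_max = 1

1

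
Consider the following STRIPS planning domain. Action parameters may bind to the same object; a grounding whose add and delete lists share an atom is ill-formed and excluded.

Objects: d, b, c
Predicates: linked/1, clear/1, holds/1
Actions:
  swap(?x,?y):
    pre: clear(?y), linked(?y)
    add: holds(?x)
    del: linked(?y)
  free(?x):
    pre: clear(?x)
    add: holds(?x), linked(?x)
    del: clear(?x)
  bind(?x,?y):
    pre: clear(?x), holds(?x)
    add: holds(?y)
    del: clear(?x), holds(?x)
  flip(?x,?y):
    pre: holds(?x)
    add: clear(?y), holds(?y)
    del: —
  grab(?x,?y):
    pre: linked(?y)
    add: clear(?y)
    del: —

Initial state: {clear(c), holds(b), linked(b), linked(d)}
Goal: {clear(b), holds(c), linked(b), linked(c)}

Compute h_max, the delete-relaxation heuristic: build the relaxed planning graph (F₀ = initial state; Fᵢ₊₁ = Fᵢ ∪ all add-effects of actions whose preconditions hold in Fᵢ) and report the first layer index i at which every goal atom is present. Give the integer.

F0 = init (4 atoms)
F1 = F0 ∪ {clear(b), clear(d), holds(c), holds(d), linked(c)}  (9 atoms)
goal ⊆ F1  ⇒  h_max = 1

1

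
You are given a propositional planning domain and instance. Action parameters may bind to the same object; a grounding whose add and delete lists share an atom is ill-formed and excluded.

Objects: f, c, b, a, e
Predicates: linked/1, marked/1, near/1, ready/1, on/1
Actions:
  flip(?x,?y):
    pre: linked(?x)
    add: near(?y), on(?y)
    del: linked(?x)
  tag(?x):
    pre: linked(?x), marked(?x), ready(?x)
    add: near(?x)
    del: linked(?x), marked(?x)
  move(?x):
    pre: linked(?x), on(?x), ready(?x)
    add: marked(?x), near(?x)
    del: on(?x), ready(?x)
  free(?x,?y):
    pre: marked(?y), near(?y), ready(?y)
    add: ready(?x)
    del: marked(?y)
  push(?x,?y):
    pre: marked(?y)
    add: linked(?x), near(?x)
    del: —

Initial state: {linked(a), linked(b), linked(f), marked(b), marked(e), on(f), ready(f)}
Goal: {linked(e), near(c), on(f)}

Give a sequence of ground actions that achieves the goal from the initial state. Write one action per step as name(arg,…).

1. flip(f,c)  →  {linked(a), linked(b), marked(b), marked(e), near(c), on(c), on(f), ready(f)}
2. push(e,b)  →  {linked(a), linked(b), linked(e), marked(b), marked(e), near(c), near(e), on(c), on(f), ready(f)}

flip(f,c); push(e,b)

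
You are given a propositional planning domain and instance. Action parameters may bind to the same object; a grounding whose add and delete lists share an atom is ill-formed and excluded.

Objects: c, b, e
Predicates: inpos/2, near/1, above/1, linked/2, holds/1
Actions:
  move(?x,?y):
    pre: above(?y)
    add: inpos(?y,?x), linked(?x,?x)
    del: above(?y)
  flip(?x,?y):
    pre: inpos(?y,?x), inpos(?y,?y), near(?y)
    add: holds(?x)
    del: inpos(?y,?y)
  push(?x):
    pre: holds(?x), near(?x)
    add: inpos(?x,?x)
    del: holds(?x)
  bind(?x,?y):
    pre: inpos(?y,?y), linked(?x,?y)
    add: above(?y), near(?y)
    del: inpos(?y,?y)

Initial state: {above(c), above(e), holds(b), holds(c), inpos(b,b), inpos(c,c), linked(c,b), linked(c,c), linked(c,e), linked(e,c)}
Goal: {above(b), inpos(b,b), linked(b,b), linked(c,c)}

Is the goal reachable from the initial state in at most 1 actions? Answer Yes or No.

1. move(b,c)  →  {above(e), holds(b), holds(c), inpos(b,b), inpos(c,b), inpos(c,c), linked(b,b), linked(c,b), linked(c,c), linked(c,e), linked(e,c)}
2. bind(c,b)  →  {above(b), above(e), holds(b), holds(c), inpos(c,b), inpos(c,c), linked(b,b), linked(c,b), linked(c,c), linked(c,e), linked(e,c), near(b)}
3. push(b)  →  {above(b), above(e), holds(c), inpos(b,b), inpos(c,b), inpos(c,c), linked(b,b), linked(c,b), linked(c,c), linked(c,e), linked(e,c), near(b)}
optimal plan length = 3; 3 > 1

No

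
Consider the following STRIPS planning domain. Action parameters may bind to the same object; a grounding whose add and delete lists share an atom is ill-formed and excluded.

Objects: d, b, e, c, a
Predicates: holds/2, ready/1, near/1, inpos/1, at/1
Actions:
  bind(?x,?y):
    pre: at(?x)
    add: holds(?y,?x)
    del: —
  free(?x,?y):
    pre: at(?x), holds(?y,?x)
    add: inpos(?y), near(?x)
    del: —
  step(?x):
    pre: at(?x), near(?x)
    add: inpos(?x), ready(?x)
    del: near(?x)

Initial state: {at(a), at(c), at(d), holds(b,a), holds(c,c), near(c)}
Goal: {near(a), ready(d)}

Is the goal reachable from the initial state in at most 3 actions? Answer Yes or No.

1. bind(d,d)  →  {at(a), at(c), at(d), holds(b,a), holds(c,c), holds(d,d), near(c)}
2. free(d,d)  →  {at(a), at(c), at(d), holds(b,a), holds(c,c), holds(d,d), inpos(d), near(c), near(d)}
3. free(a,b)  →  {at(a), at(c), at(d), holds(b,a), holds(c,c), holds(d,d), inpos(b), inpos(d), near(a), near(c), near(d)}
4. step(d)  →  {at(a), at(c), at(d), holds(b,a), holds(c,c), holds(d,d), inpos(b), inpos(d), near(a), near(c), ready(d)}
optimal plan length = 4; 4 > 3

No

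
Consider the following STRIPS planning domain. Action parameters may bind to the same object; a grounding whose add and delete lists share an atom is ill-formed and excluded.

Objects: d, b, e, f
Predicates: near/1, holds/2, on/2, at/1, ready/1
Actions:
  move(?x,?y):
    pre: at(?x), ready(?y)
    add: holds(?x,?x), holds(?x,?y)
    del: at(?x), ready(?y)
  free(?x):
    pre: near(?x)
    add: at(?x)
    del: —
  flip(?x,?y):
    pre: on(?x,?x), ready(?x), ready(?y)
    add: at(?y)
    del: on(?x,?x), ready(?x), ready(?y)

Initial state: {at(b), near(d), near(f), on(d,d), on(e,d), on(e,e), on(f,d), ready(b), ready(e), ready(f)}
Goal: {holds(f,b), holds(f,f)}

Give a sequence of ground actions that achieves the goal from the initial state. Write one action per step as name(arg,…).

1. free(f)  →  {at(b), at(f), near(d), near(f), on(d,d), on(e,d), on(e,e), on(f,d), ready(b), ready(e), ready(f)}
2. move(f,b)  →  {at(b), holds(f,b), holds(f,f), near(d), near(f), on(d,d), on(e,d), on(e,e), on(f,d), ready(e), ready(f)}

free(f); move(f,b)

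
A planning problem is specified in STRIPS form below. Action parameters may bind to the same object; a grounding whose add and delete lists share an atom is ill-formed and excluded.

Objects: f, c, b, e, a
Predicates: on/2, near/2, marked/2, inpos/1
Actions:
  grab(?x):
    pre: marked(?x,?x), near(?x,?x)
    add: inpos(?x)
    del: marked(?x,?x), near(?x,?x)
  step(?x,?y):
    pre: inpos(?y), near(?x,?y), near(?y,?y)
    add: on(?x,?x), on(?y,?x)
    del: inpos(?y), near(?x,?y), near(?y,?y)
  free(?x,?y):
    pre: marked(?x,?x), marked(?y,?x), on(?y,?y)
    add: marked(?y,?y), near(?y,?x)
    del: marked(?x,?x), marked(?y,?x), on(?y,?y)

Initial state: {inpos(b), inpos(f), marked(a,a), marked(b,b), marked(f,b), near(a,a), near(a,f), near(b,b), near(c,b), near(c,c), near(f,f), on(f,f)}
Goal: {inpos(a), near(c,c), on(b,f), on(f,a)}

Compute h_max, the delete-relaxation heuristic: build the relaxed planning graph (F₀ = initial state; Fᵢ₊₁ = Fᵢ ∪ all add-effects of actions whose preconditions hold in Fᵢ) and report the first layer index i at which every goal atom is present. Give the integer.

2

F0 = init (12 atoms)
F1 = F0 ∪ {inpos(a), marked(f,f), near(f,b), on(a,a), on(b,b), on(b,c), on(c,c), on(f,a)}  (20 atoms)
F2 = F1 ∪ {on(b,f)}  (21 atoms)
goal ⊆ F2  ⇒  h_max = 2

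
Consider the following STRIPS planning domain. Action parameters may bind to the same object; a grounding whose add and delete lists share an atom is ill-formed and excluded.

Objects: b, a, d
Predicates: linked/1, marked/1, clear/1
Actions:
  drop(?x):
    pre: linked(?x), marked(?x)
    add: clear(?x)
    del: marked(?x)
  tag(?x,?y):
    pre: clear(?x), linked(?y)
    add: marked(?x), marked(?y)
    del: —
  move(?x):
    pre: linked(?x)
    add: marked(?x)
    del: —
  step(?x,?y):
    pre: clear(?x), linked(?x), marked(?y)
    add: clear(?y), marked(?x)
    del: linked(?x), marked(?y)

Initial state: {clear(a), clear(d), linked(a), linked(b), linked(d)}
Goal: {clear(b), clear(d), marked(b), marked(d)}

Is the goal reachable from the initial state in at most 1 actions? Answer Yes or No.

No

1. tag(a,b)  →  {clear(a), clear(d), linked(a), linked(b), linked(d), marked(a), marked(b)}
2. drop(b)  →  {clear(a), clear(b), clear(d), linked(a), linked(b), linked(d), marked(a)}
3. tag(b,d)  →  {clear(a), clear(b), clear(d), linked(a), linked(b), linked(d), marked(a), marked(b), marked(d)}
optimal plan length = 3; 3 > 1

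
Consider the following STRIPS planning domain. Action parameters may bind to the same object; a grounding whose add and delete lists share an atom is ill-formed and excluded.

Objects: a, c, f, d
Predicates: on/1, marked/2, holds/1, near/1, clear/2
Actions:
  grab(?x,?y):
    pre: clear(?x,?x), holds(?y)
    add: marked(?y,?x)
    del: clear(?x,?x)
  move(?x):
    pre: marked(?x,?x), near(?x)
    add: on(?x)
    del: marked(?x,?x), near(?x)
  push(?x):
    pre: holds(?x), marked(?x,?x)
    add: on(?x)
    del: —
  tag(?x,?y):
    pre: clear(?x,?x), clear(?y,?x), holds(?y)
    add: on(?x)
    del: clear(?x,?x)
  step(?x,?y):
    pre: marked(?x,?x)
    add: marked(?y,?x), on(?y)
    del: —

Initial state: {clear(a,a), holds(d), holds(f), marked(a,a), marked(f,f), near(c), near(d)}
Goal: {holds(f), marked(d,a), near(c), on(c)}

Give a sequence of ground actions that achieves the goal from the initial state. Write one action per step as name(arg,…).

1. grab(a,d)  →  {holds(d), holds(f), marked(a,a), marked(d,a), marked(f,f), near(c), near(d)}
2. step(a,c)  →  {holds(d), holds(f), marked(a,a), marked(c,a), marked(d,a), marked(f,f), near(c), near(d), on(c)}

grab(a,d); step(a,c)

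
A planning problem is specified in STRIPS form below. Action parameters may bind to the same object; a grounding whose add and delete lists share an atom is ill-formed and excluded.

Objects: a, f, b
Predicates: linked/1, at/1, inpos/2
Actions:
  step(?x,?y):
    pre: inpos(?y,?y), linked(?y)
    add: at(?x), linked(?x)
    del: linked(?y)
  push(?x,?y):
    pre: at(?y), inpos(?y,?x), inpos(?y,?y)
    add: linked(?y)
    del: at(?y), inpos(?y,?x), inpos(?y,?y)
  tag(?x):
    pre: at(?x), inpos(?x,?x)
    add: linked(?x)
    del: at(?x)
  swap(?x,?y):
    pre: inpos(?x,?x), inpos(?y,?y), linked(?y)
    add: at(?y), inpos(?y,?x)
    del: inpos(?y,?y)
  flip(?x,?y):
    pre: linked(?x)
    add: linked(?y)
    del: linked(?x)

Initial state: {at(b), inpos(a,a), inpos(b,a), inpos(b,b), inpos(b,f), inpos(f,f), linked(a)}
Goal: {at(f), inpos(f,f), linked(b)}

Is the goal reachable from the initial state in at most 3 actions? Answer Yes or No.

1. step(f,a)  →  {at(b), at(f), inpos(a,a), inpos(b,a), inpos(b,b), inpos(b,f), inpos(f,f), linked(f)}
2. step(b,f)  →  {at(b), at(f), inpos(a,a), inpos(b,a), inpos(b,b), inpos(b,f), inpos(f,f), linked(b)}
optimal plan length = 2; 2 ≤ 3

Yes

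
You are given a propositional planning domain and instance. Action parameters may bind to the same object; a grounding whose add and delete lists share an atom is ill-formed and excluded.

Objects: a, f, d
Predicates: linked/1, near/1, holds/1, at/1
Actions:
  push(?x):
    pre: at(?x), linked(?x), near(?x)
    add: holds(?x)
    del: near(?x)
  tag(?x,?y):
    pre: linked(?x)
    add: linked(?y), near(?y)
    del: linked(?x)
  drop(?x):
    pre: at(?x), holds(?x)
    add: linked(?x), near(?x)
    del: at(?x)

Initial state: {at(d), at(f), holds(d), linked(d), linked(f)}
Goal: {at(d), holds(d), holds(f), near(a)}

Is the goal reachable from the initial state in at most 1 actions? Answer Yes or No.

1. tag(f,a)  →  {at(d), at(f), holds(d), linked(a), linked(d), near(a)}
2. tag(a,f)  →  {at(d), at(f), holds(d), linked(d), linked(f), near(a), near(f)}
3. push(f)  →  {at(d), at(f), holds(d), holds(f), linked(d), linked(f), near(a)}
optimal plan length = 3; 3 > 1

No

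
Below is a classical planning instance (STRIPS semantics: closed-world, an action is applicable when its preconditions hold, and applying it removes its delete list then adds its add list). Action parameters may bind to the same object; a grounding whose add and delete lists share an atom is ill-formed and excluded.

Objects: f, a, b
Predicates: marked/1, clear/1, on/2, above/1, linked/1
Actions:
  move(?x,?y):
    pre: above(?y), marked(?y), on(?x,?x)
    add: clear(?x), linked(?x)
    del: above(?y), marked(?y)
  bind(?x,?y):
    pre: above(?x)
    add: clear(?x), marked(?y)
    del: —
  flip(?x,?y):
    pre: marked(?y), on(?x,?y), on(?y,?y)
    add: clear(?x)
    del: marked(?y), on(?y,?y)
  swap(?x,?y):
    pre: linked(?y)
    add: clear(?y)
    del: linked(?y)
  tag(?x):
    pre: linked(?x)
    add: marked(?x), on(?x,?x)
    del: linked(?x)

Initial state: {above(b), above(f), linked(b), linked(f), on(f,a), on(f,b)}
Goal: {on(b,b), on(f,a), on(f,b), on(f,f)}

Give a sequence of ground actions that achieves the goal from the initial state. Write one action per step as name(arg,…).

tag(f); tag(b)

1. tag(f)  →  {above(b), above(f), linked(b), marked(f), on(f,a), on(f,b), on(f,f)}
2. tag(b)  →  {above(b), above(f), marked(b), marked(f), on(b,b), on(f,a), on(f,b), on(f,f)}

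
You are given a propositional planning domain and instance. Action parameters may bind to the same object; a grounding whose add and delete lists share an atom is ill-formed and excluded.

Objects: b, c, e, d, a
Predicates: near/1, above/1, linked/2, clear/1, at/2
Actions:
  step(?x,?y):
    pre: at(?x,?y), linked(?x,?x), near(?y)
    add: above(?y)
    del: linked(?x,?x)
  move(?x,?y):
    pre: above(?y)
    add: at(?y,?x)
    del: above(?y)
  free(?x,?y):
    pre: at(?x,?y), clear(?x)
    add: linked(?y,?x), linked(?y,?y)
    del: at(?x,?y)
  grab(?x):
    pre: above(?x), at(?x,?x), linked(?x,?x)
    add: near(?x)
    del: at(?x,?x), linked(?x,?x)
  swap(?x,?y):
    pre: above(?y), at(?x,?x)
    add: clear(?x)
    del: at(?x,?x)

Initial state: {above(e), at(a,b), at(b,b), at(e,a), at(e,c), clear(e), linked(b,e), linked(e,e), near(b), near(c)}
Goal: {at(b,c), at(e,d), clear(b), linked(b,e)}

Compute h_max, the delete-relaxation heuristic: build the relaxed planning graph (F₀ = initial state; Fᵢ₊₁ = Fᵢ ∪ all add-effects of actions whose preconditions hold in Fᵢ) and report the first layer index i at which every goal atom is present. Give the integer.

F0 = init (10 atoms)
F1 = F0 ∪ {above(c), at(e,b), at(e,d), at(e,e), clear(b), linked(a,a), linked(a,e), linked(c,c), linked(c,e)}  (19 atoms)
F2 = F1 ∪ {above(b), at(c,a), at(c,b), at(c,c), at(c,d), at(c,e), linked(b,b), linked(d,d), linked(d,e), near(e)}  (29 atoms)
F3 = F2 ∪ {at(b,a), at(b,c), at(b,d), at(b,e), clear(c)}  (34 atoms)
goal ⊆ F3  ⇒  h_max = 3

3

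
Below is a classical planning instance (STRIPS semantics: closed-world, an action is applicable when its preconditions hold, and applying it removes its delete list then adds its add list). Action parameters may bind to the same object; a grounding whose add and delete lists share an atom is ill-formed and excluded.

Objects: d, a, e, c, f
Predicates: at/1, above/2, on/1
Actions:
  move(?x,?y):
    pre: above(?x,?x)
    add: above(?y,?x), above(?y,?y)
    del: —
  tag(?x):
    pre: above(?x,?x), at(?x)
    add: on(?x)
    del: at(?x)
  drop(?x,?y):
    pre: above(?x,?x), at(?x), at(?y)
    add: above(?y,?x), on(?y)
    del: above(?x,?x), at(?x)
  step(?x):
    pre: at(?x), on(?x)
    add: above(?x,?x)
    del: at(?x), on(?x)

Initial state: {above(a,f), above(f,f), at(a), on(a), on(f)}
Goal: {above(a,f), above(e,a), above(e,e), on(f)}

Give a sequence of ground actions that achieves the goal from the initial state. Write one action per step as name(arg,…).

1. move(f,a)  →  {above(a,a), above(a,f), above(f,f), at(a), on(a), on(f)}
2. move(a,e)  →  {above(a,a), above(a,f), above(e,a), above(e,e), above(f,f), at(a), on(a), on(f)}

move(f,a); move(a,e)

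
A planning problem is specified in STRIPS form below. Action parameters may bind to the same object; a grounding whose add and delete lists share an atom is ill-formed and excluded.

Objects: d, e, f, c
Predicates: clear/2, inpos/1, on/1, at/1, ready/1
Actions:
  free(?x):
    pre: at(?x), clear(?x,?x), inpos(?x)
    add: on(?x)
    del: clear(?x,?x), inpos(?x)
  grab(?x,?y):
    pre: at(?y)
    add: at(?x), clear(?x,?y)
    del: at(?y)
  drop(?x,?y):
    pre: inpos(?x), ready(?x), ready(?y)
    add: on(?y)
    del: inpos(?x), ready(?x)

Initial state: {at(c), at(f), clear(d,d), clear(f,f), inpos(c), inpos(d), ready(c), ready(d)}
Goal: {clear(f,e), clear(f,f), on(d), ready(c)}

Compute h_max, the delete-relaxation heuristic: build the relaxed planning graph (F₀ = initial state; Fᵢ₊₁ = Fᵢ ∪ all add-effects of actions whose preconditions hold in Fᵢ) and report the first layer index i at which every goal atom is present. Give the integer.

2

F0 = init (8 atoms)
F1 = F0 ∪ {at(d), at(e), clear(c,f), clear(d,c), clear(d,f), clear(e,c), clear(e,f), clear(f,c), on(c), on(d)}  (18 atoms)
F2 = F1 ∪ {clear(c,d), clear(c,e), clear(d,e), clear(e,d), clear(f,d), clear(f,e)}  (24 atoms)
goal ⊆ F2  ⇒  h_max = 2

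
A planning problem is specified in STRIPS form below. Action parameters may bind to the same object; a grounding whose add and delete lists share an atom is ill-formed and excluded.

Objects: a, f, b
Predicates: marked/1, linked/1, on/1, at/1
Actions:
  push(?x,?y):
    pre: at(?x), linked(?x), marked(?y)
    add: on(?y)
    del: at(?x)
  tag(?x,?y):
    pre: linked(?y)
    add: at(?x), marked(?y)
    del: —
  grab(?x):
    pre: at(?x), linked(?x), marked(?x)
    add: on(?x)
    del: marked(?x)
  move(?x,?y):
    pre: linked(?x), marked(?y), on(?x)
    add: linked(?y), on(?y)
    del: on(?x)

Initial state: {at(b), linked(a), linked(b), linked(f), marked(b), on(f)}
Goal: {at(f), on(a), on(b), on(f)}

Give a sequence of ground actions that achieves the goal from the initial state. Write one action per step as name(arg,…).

1. tag(f,a)  →  {at(b), at(f), linked(a), linked(b), linked(f), marked(a), marked(b), on(f)}
2. grab(b)  →  {at(b), at(f), linked(a), linked(b), linked(f), marked(a), on(b), on(f)}
3. push(b,a)  →  {at(f), linked(a), linked(b), linked(f), marked(a), on(a), on(b), on(f)}

tag(f,a); grab(b); push(b,a)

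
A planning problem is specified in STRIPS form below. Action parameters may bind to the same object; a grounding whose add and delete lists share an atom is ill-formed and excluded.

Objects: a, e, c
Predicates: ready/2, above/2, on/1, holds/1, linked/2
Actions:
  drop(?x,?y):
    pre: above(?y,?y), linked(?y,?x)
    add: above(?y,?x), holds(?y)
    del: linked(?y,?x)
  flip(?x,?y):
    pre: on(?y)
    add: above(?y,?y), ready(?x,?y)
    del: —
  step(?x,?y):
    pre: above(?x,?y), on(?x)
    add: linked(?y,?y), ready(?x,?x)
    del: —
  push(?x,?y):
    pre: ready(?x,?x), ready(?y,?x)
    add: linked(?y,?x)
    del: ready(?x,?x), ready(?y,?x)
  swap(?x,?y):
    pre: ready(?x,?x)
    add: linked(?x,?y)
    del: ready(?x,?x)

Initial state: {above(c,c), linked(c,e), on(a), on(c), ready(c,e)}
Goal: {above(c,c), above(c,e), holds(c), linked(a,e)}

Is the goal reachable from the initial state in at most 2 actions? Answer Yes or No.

1. drop(e,c)  →  {above(c,c), above(c,e), holds(c), on(a), on(c), ready(c,e)}
2. flip(a,a)  →  {above(a,a), above(c,c), above(c,e), holds(c), on(a), on(c), ready(a,a), ready(c,e)}
3. swap(a,e)  →  {above(a,a), above(c,c), above(c,e), holds(c), linked(a,e), on(a), on(c), ready(c,e)}
optimal plan length = 3; 3 > 2

No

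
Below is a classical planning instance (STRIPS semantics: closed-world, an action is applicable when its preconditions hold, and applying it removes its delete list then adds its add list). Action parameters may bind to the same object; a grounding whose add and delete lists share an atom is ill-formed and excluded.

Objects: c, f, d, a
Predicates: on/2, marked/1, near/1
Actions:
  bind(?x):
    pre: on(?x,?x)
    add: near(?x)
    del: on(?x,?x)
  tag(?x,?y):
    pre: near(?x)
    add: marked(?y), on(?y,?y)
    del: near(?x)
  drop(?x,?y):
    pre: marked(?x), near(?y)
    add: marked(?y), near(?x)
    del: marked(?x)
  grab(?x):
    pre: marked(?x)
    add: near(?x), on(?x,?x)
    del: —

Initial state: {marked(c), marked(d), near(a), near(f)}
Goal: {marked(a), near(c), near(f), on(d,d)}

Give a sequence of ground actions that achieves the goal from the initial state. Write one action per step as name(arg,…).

drop(c,a); tag(a,d)

1. drop(c,a)  →  {marked(a), marked(d), near(a), near(c), near(f)}
2. tag(a,d)  →  {marked(a), marked(d), near(c), near(f), on(d,d)}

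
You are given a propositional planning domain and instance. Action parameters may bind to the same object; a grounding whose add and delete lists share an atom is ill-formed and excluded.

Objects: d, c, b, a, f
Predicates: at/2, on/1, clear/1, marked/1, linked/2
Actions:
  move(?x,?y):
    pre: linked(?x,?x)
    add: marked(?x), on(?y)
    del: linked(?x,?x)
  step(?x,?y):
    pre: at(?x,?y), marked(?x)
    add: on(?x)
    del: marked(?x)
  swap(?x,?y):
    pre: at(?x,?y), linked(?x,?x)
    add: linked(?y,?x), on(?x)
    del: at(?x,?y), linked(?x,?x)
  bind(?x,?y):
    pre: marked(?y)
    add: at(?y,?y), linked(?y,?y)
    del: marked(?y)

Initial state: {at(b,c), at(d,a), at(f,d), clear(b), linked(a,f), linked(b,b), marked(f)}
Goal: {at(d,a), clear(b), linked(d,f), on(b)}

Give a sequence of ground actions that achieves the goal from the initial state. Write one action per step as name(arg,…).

move(b,b); bind(d,f); swap(f,d)

1. move(b,b)  →  {at(b,c), at(d,a), at(f,d), clear(b), linked(a,f), marked(b), marked(f), on(b)}
2. bind(d,f)  →  {at(b,c), at(d,a), at(f,d), at(f,f), clear(b), linked(a,f), linked(f,f), marked(b), on(b)}
3. swap(f,d)  →  {at(b,c), at(d,a), at(f,f), clear(b), linked(a,f), linked(d,f), marked(b), on(b), on(f)}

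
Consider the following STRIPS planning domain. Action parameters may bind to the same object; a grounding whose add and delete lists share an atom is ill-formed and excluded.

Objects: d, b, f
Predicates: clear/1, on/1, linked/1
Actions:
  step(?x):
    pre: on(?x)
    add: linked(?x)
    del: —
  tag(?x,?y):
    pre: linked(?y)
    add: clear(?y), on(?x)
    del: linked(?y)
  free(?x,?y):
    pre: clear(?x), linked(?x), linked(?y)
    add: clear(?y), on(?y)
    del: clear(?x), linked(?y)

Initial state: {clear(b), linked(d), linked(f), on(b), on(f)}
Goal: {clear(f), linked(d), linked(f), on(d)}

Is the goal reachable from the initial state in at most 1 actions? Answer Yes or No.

No

1. tag(d,f)  →  {clear(b), clear(f), linked(d), on(b), on(d), on(f)}
2. step(f)  →  {clear(b), clear(f), linked(d), linked(f), on(b), on(d), on(f)}
optimal plan length = 2; 2 > 1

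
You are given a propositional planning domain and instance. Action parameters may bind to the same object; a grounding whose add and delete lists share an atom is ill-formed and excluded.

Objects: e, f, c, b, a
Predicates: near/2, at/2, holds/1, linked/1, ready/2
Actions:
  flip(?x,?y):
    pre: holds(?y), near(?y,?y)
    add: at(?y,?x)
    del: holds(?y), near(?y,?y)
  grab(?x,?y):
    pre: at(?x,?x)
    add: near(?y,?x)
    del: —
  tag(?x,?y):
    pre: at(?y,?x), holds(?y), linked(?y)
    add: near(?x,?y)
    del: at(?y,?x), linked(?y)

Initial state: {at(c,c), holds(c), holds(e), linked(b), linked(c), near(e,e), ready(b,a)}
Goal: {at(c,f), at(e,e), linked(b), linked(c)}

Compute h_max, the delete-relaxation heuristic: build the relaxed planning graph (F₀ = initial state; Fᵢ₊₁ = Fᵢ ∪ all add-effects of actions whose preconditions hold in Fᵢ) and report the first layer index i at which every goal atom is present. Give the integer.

F0 = init (7 atoms)
F1 = F0 ∪ {at(e,a), at(e,b), at(e,c), at(e,e), at(e,f), near(a,c), near(b,c), near(c,c), near(e,c), near(f,c)}  (17 atoms)
F2 = F1 ∪ {at(c,a), at(c,b), at(c,e), at(c,f), near(a,e), near(b,e), near(c,e), near(f,e)}  (25 atoms)
goal ⊆ F2  ⇒  h_max = 2

2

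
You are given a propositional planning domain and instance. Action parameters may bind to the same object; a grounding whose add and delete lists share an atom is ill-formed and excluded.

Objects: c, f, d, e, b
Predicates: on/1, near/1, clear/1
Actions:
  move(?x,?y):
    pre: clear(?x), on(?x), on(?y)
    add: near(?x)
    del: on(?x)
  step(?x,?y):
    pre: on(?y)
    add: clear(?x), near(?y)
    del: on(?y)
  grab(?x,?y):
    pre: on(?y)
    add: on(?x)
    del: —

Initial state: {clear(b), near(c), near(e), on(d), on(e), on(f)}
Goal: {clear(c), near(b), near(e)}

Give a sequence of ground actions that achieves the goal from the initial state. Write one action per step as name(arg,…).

grab(b,f); step(c,b)

1. grab(b,f)  →  {clear(b), near(c), near(e), on(b), on(d), on(e), on(f)}
2. step(c,b)  →  {clear(b), clear(c), near(b), near(c), near(e), on(d), on(e), on(f)}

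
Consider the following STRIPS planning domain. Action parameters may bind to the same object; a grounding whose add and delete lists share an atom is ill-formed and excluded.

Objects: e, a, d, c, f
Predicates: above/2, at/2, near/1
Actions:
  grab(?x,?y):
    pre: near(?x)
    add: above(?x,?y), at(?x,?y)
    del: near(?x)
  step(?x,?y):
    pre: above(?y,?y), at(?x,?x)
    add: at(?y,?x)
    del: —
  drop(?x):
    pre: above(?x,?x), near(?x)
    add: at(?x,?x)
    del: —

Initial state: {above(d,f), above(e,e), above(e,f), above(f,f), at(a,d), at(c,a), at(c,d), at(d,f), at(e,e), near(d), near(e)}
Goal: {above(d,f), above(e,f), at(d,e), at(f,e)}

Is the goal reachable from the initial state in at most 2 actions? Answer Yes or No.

1. grab(d,e)  →  {above(d,e), above(d,f), above(e,e), above(e,f), above(f,f), at(a,d), at(c,a), at(c,d), at(d,e), at(d,f), at(e,e), near(e)}
2. step(e,f)  →  {above(d,e), above(d,f), above(e,e), above(e,f), above(f,f), at(a,d), at(c,a), at(c,d), at(d,e), at(d,f), at(e,e), at(f,e), near(e)}
optimal plan length = 2; 2 ≤ 2

Yes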